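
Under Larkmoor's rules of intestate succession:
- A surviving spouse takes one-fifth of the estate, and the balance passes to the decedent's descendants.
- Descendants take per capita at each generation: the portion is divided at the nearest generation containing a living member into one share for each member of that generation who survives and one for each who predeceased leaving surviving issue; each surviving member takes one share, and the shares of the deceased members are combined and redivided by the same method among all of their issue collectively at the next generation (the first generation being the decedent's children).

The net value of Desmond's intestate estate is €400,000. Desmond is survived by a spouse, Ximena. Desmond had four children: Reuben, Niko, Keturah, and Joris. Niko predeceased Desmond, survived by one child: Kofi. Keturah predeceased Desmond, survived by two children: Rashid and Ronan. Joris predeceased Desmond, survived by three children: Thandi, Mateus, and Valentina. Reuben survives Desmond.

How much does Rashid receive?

Ximena takes one-fifth of €400,000 = €80,000. The remaining €320,000 passes to the descendants.
The descendants' portion (€320,000) is divided at the children's generation into 4 shares of €80,000. Reuben takes €80,000. The 3 shares of the deceased (Niko, Keturah, and Joris) are combined into a pool of €240,000.
That pool (€240,000) is divided at the grandchildren's generation equally among Kofi, Rashid, Ronan, Thandi, Mateus, and Valentina: €40,000 each.

Rashid receives €40,000.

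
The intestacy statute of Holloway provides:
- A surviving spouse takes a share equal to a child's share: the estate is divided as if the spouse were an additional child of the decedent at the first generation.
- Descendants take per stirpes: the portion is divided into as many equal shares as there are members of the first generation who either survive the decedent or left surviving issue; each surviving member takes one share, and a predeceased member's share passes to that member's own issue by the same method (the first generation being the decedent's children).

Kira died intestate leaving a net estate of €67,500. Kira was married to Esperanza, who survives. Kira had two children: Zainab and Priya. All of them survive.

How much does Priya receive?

Priya receives €22,500.

The spouse counts as an additional share at the children's level, so there are 3 primary shares of €22,500. Esperanza takes one such share (€22,500).
The children's combined portion (€45,000) is divided into 2 shares of €22,500: Zainab and Priya each take €22,500.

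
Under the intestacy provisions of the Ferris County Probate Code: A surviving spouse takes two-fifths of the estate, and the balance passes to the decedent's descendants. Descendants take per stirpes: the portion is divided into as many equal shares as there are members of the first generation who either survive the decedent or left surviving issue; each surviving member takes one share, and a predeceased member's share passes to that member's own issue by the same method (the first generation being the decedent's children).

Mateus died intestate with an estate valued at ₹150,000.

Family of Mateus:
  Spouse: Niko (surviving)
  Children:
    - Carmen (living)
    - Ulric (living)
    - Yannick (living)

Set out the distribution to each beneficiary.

Niko: ₹60,000; Carmen: ₹30,000; Ulric: ₹30,000; Yannick: ₹30,000

Niko takes two-fifths of ₹150,000 = ₹60,000. The remaining ₹90,000 passes to the descendants.
The descendants' portion (₹90,000) is divided into 3 shares of ₹30,000: Carmen, Ulric, and Yannick each take ₹30,000.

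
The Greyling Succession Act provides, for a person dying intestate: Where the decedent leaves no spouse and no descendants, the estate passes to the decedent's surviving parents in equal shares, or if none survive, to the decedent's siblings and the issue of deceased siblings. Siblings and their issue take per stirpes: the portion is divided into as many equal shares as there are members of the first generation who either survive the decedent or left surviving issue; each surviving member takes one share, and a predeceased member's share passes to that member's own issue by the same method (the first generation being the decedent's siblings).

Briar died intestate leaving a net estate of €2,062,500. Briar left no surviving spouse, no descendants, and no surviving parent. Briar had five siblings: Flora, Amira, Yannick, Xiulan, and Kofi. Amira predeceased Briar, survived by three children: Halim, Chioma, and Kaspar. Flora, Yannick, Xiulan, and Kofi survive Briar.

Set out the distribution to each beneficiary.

Flora: €412,500; Halim: €137,500; Chioma: €137,500; Kaspar: €137,500; Yannick: €412,500; Xiulan: €412,500; Kofi: €412,500

The entire €2,062,500 passes to the siblings and their issue.
That amount (€2,062,500) is divided into 5 shares of €412,500: Flora, Yannick, Xiulan, and Kofi each take €412,500; Amira's €412,500 share passes to Amira's issue.
Amira's share (€412,500) is divided into 3 shares of €137,500: Halim, Chioma, and Kaspar each take €137,500.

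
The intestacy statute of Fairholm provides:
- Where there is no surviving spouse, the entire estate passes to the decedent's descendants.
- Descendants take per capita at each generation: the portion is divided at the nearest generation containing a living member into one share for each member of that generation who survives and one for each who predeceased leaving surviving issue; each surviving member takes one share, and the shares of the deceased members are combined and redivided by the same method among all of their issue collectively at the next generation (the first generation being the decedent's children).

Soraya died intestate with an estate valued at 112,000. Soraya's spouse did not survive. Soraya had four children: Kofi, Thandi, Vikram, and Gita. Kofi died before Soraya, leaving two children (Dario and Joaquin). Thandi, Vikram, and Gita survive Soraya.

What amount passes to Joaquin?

Joaquin receives 14,000.

The entire 112,000 passes to the descendants.
That amount (112,000) is divided at the children's generation into 4 shares of 28,000. Thandi, Vikram, and Gita each take 28,000. The remaining share for the deceased Kofi (28,000) is carried to the next generation.
That pool (28,000) is divided at the grandchildren's generation equally among Dario and Joaquin: 14,000 each.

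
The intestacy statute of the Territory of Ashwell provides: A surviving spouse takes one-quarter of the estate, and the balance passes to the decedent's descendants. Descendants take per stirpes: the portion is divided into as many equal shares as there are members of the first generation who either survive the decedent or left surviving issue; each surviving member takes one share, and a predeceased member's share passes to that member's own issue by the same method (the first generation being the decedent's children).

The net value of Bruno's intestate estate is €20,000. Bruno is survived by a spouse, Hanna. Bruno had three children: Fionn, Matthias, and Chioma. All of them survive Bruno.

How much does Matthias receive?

Matthias receives €5,000.

Hanna takes one-quarter of €20,000 = €5,000. The remaining €15,000 passes to the descendants.
The descendants' portion (€15,000) is divided into 3 shares of €5,000: Fionn, Matthias, and Chioma each take €5,000.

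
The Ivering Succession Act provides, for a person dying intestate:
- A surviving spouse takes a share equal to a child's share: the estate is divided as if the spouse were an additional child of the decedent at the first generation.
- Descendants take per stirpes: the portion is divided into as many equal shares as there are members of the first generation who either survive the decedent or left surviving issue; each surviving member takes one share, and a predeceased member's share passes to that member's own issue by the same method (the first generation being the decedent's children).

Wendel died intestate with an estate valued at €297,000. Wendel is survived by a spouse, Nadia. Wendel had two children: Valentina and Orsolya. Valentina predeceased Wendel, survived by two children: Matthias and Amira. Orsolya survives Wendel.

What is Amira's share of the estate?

The spouse counts as an additional share at the children's level, so there are 3 primary shares of €99,000. Nadia takes one such share (€99,000).
The children's combined portion (€198,000) is divided into 2 shares of €99,000: Orsolya takes €99,000; Valentina's €99,000 share passes to Valentina's issue.
Valentina's share (€99,000) is divided into 2 shares of €49,500: Matthias and Amira each take €49,500.

Amira receives €49,500.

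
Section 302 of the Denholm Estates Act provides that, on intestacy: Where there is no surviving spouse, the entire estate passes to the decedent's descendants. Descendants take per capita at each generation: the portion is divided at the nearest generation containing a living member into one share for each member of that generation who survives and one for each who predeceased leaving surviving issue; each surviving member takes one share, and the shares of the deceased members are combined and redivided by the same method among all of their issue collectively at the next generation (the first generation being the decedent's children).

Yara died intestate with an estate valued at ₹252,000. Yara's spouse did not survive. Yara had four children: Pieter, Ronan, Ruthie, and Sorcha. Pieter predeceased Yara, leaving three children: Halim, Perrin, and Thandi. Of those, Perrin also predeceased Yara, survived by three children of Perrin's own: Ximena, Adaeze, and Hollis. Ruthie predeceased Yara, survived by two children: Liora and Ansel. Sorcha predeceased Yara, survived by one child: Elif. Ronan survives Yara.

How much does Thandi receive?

Thandi receives ₹31,500.

The entire ₹252,000 passes to the descendants.
That amount (₹252,000) is divided at the children's generation into 4 shares of ₹63,000. Ronan takes ₹63,000. The 3 shares of the deceased (Pieter, Ruthie, and Sorcha) are combined into a pool of ₹189,000.
That pool (₹189,000) is divided at the grandchildren's generation into 6 shares of ₹31,500. Halim, Thandi, Liora, Ansel, and Elif each take ₹31,500. The remaining share for the deceased Perrin (₹31,500) is carried to the next generation.
That pool (₹31,500) is divided at the great-grandchildren's generation equally among Ximena, Adaeze, and Hollis: ₹10,500 each.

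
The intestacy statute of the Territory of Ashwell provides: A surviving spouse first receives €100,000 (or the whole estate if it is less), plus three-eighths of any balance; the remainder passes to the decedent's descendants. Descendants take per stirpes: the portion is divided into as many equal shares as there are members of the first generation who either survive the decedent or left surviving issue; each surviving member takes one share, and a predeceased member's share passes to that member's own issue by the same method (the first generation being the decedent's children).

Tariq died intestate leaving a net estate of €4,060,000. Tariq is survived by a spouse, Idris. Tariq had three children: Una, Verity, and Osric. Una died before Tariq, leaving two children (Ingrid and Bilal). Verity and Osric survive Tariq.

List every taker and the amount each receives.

Idris first takes €100,000, leaving a balance of €3,960,000. Idris then takes three-eighths of the balance (€1,485,000), for a total of €1,585,000. The remaining €2,475,000 passes to the descendants.
The descendants' portion (€2,475,000) is divided into 3 shares of €825,000: Verity and Osric each take €825,000; Una's €825,000 share passes to Una's issue.
Una's share (€825,000) is divided into 2 shares of €412,500: Ingrid and Bilal each take €412,500.

Idris: €1,585,000; Ingrid: €412,500; Bilal: €412,500; Verity: €825,000; Osric: €825,000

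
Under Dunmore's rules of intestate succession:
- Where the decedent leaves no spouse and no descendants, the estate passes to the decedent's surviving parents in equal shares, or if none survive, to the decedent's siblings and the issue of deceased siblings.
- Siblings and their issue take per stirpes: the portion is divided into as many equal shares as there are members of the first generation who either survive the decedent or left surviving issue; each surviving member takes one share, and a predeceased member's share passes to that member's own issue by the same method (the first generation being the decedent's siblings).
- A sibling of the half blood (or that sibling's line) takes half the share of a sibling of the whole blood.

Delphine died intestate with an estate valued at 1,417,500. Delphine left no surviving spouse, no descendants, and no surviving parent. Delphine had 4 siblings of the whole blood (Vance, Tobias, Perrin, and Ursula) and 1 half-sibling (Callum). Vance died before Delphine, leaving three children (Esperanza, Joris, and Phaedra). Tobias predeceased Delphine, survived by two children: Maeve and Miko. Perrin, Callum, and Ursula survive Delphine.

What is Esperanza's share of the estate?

The entire 1,417,500 passes to the siblings and their issue.
Counting each half-blood sibling's line as half a unit, there are 9/2 units in 1,417,500, so one unit is 315,000. Whole-blood lines (Vance, Tobias, Perrin, and Ursula) take 315,000 each; half-blood lines (Callum) take 157,500 each.
Vance's share (315,000) is divided into 3 shares of 105,000: Esperanza, Joris, and Phaedra each take 105,000.
Tobias's share (315,000) is divided into 2 shares of 157,500: Maeve and Miko each take 157,500.

Esperanza receives 105,000.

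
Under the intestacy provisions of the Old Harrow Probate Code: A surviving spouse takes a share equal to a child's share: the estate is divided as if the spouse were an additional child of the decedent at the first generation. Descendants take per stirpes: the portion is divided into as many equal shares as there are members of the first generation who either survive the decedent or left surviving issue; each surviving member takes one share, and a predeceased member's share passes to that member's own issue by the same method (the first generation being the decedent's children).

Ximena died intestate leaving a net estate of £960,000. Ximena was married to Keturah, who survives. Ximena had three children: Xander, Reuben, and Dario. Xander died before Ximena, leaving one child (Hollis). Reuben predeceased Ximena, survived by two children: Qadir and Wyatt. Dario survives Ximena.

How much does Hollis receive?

The spouse counts as an additional share at the children's level, so there are 4 primary shares of £240,000. Keturah takes one such share (£240,000).
The children's combined portion (£720,000) is divided into 3 shares of £240,000: Dario takes £240,000; Xander's £240,000 share passes to Xander's issue; Reuben's £240,000 share passes to Reuben's issue.
Xander's share (£240,000) passes entirely to Hollis.
Reuben's share (£240,000) is divided into 2 shares of £120,000: Qadir and Wyatt each take £120,000.

Hollis receives £240,000.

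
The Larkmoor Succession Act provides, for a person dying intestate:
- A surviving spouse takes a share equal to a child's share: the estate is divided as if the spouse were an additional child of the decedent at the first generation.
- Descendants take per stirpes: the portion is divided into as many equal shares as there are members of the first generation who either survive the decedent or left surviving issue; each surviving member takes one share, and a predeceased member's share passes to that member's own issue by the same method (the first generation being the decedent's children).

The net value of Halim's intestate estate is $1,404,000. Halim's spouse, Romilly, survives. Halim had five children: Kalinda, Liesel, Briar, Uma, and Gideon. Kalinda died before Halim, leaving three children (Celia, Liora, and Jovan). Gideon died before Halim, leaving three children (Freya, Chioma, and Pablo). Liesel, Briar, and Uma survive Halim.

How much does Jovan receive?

The spouse counts as an additional share at the children's level, so there are 6 primary shares of $234,000. Romilly takes one such share ($234,000).
The children's combined portion ($1,170,000) is divided into 5 shares of $234,000: Liesel, Briar, and Uma each take $234,000; Kalinda's $234,000 share passes to Kalinda's issue; Gideon's $234,000 share passes to Gideon's issue.
Kalinda's share ($234,000) is divided into 3 shares of $78,000: Celia, Liora, and Jovan each take $78,000.
Gideon's share ($234,000) is divided into 3 shares of $78,000: Freya, Chioma, and Pablo each take $78,000.

Jovan receives $78,000.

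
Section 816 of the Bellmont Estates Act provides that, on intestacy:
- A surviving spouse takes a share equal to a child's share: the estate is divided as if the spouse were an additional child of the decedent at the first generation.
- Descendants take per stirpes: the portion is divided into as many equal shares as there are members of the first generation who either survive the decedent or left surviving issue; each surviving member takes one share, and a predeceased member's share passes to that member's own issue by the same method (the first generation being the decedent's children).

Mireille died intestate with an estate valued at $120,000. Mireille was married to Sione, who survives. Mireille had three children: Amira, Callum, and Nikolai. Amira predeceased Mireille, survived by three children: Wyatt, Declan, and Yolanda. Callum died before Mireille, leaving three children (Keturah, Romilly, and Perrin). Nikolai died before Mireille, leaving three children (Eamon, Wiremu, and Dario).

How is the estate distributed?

The spouse counts as an additional share at the children's level, so there are 4 primary shares of $30,000. Sione takes one such share ($30,000).
The children's combined portion ($90,000) is divided into 3 shares of $30,000: Amira's $30,000 share passes to Amira's issue; Callum's $30,000 share passes to Callum's issue; Nikolai's $30,000 share passes to Nikolai's issue.
Amira's share ($30,000) is divided into 3 shares of $10,000: Wyatt, Declan, and Yolanda each take $10,000.
Callum's share ($30,000) is divided into 3 shares of $10,000: Keturah, Romilly, and Perrin each take $10,000.
Nikolai's share ($30,000) is divided into 3 shares of $10,000: Eamon, Wiremu, and Dario each take $10,000.

Sione: $30,000; Wyatt: $10,000; Declan: $10,000; Yolanda: $10,000; Keturah: $10,000; Romilly: $10,000; Perrin: $10,000; Eamon: $10,000; Wiremu: $10,000; Dario: $10,000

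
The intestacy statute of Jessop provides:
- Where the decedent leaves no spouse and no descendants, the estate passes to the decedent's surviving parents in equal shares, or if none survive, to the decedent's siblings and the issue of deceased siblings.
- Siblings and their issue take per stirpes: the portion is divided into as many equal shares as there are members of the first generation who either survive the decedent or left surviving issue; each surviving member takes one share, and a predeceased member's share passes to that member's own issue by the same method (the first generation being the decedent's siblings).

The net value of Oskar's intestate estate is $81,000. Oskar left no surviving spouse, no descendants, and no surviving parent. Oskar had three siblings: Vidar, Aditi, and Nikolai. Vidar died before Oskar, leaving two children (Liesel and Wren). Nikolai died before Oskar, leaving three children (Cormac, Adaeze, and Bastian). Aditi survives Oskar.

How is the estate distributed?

The entire $81,000 passes to the siblings and their issue.
That amount ($81,000) is divided into 3 shares of $27,000: Aditi takes $27,000; Vidar's $27,000 share passes to Vidar's issue; Nikolai's $27,000 share passes to Nikolai's issue.
Vidar's share ($27,000) is divided into 2 shares of $13,500: Liesel and Wren each take $13,500.
Nikolai's share ($27,000) is divided into 3 shares of $9,000: Cormac, Adaeze, and Bastian each take $9,000.

Liesel: $13,500; Wren: $13,500; Aditi: $27,000; Cormac: $9,000; Adaeze: $9,000; Bastian: $9,000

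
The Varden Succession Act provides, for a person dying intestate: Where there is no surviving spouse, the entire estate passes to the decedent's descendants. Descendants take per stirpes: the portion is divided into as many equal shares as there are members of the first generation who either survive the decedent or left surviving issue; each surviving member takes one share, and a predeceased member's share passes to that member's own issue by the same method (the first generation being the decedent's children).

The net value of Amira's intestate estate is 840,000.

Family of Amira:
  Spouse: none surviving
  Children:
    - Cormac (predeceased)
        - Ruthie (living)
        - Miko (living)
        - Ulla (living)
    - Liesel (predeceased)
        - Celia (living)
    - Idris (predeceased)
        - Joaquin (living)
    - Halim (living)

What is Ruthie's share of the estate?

Ruthie receives 70,000.

The entire 840,000 passes to the descendants.
That amount (840,000) is divided into 4 shares of 210,000: Halim takes 210,000; Cormac's 210,000 share passes to Cormac's issue; Liesel's 210,000 share passes to Liesel's issue; Idris's 210,000 share passes to Idris's issue.
Cormac's share (210,000) is divided into 3 shares of 70,000: Ruthie, Miko, and Ulla each take 70,000.
Liesel's share (210,000) passes entirely to Celia.
Idris's share (210,000) passes entirely to Joaquin.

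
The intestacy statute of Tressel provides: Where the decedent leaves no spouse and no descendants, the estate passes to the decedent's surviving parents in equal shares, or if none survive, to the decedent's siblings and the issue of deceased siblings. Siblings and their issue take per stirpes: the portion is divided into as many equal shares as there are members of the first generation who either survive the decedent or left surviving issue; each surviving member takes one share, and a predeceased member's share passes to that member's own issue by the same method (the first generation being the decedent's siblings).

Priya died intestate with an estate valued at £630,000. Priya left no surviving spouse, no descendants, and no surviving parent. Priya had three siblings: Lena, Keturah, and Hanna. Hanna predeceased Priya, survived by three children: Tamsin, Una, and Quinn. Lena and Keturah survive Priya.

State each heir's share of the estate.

The entire £630,000 passes to the siblings and their issue.
That amount (£630,000) is divided into 3 shares of £210,000: Lena and Keturah each take £210,000; Hanna's £210,000 share passes to Hanna's issue.
Hanna's share (£210,000) is divided into 3 shares of £70,000: Tamsin, Una, and Quinn each take £70,000.

Lena: £210,000; Keturah: £210,000; Tamsin: £70,000; Una: £70,000; Quinn: £70,000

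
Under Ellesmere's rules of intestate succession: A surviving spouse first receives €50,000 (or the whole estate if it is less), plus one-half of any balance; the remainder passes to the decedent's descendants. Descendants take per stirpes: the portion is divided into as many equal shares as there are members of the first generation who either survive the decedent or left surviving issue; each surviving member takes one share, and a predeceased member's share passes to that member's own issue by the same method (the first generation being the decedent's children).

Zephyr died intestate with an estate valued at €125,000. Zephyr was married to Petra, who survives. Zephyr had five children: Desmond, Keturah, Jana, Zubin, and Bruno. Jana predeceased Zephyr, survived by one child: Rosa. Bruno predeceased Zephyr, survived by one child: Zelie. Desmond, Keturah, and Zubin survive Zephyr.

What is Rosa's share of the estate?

Petra first takes €50,000, leaving a balance of €75,000. Petra then takes one-half of the balance (€37,500), for a total of €87,500. The remaining €37,500 passes to the descendants.
The descendants' portion (€37,500) is divided into 5 shares of €7,500: Desmond, Keturah, and Zubin each take €7,500; Jana's €7,500 share passes to Jana's issue; Bruno's €7,500 share passes to Bruno's issue.
Jana's share (€7,500) passes entirely to Rosa.
Bruno's share (€7,500) passes entirely to Zelie.

Rosa receives €7,500.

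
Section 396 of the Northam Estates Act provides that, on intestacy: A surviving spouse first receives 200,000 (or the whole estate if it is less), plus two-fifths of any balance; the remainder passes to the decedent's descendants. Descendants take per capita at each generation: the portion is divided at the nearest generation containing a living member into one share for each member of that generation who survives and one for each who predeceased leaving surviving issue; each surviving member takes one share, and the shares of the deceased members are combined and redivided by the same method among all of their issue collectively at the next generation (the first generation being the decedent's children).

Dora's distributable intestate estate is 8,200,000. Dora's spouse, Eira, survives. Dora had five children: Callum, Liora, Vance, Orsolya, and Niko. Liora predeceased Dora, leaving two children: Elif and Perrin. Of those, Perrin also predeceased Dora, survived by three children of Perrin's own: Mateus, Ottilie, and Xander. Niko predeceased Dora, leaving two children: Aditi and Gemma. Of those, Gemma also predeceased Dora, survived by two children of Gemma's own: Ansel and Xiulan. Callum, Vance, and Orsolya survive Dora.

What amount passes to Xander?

Eira first takes 200,000, leaving a balance of 8,000,000. Eira then takes two-fifths of the balance (3,200,000), for a total of 3,400,000. The remaining 4,800,000 passes to the descendants.
The descendants' portion (4,800,000) is divided at the children's generation into 5 shares of 960,000. Callum, Vance, and Orsolya each take 960,000. The 2 shares of the deceased (Liora and Niko) are combined into a pool of 1,920,000.
That pool (1,920,000) is divided at the grandchildren's generation into 4 shares of 480,000. Elif and Aditi each take 480,000. The 2 shares of the deceased (Perrin and Gemma) are combined into a pool of 960,000.
That pool (960,000) is divided at the great-grandchildren's generation equally among Mateus, Ottilie, Xander, Ansel, and Xiulan: 192,000 each.

Xander receives 192,000.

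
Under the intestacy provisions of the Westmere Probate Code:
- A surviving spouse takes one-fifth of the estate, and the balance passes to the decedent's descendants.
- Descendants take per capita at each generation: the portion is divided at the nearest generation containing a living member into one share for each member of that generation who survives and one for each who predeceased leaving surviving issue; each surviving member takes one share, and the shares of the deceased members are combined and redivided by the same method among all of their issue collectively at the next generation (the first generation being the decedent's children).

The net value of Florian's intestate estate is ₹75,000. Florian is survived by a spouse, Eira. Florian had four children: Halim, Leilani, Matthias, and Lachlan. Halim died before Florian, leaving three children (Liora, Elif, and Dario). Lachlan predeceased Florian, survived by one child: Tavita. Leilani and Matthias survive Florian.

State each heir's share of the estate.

Eira takes one-fifth of ₹75,000 = ₹15,000. The remaining ₹60,000 passes to the descendants.
The descendants' portion (₹60,000) is divided at the children's generation into 4 shares of ₹15,000. Leilani and Matthias each take ₹15,000. The 2 shares of the deceased (Halim and Lachlan) are combined into a pool of ₹30,000.
That pool (₹30,000) is divided at the grandchildren's generation equally among Liora, Elif, Dario, and Tavita: ₹7,500 each.

Eira: ₹15,000; Liora: ₹7,500; Elif: ₹7,500; Dario: ₹7,500; Leilani: ₹15,000; Matthias: ₹15,000; Tavita: ₹7,500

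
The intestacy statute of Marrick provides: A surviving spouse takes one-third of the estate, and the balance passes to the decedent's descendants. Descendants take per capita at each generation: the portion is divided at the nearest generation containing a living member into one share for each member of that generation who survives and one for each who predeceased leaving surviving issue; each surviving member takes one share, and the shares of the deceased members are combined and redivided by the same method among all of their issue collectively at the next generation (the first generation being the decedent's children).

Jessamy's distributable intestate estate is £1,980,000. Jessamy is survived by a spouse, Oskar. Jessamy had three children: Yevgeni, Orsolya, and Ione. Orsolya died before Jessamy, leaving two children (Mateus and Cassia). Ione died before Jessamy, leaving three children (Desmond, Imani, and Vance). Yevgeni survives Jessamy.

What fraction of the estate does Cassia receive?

Cassia receives 4/45 of the estate.

Oskar takes one-third of £1,980,000 = £660,000. The remaining £1,320,000 passes to the descendants.
The descendants' portion (£1,320,000) is divided at the children's generation into 3 shares of £440,000. Yevgeni takes £440,000. The 2 shares of the deceased (Orsolya and Ione) are combined into a pool of £880,000.
That pool (£880,000) is divided at the grandchildren's generation equally among Mateus, Cassia, Desmond, Imani, and Vance: £176,000 each.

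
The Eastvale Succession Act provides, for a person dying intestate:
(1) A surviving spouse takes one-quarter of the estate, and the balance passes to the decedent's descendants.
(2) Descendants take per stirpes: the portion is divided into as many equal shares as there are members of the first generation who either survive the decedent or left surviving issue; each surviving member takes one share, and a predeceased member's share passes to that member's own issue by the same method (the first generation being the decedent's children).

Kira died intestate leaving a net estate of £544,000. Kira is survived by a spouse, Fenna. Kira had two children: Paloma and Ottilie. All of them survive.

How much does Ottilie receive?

Fenna takes one-quarter of £544,000 = £136,000. The remaining £408,000 passes to the descendants.
The descendants' portion (£408,000) is divided into 2 shares of £204,000: Paloma and Ottilie each take £204,000.

Ottilie receives £204,000.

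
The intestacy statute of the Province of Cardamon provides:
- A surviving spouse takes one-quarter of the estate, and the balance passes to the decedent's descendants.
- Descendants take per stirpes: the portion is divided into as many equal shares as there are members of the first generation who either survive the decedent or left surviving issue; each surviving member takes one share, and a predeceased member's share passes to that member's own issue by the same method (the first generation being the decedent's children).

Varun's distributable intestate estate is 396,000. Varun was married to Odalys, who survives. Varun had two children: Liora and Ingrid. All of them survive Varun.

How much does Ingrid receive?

Odalys takes one-quarter of 396,000 = 99,000. The remaining 297,000 passes to the descendants.
The descendants' portion (297,000) is divided into 2 shares of 148,500: Liora and Ingrid each take 148,500.

Ingrid receives 148,500.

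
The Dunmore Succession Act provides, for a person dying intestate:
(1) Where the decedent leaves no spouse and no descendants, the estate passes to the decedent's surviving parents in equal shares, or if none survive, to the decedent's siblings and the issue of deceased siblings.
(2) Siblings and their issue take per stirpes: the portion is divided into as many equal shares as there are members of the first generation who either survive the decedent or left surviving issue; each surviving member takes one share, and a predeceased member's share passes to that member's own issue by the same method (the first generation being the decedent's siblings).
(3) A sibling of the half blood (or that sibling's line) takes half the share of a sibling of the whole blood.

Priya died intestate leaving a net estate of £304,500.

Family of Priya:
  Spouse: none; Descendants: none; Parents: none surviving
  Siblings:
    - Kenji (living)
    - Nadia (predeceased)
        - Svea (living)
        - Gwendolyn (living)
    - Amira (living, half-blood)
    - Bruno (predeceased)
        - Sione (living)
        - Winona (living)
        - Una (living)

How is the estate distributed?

The entire £304,500 passes to the siblings and their issue.
Counting each half-blood sibling's line as half a unit, there are 7/2 units in £304,500, so one unit is £87,000. Whole-blood lines (Kenji, Nadia, and Bruno) take £87,000 each; half-blood lines (Amira) take £43,500 each.
Nadia's share (£87,000) is divided into 2 shares of £43,500: Svea and Gwendolyn each take £43,500.
Bruno's share (£87,000) is divided into 3 shares of £29,000: Sione, Winona, and Una each take £29,000.

Kenji: £87,000; Svea: £43,500; Gwendolyn: £43,500; Amira: £43,500; Sione: £29,000; Winona: £29,000; Una: £29,000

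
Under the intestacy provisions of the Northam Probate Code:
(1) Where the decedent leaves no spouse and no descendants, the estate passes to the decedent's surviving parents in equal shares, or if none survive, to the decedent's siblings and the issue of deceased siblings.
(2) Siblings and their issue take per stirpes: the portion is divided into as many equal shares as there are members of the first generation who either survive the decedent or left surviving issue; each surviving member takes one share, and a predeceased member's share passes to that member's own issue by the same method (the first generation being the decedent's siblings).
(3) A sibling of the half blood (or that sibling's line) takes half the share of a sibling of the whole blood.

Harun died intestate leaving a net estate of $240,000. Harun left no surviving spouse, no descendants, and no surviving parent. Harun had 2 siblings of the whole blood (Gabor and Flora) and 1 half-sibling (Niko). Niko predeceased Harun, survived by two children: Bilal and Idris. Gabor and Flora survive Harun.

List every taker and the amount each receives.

The entire $240,000 passes to the siblings and their issue.
Counting each half-blood sibling's line as half a unit, there are 5/2 units in $240,000, so one unit is $96,000. Whole-blood lines (Gabor and Flora) take $96,000 each; half-blood lines (Niko) take $48,000 each.
Niko's share ($48,000) is divided into 2 shares of $24,000: Bilal and Idris each take $24,000.

Gabor: $96,000; Flora: $96,000; Bilal: $24,000; Idris: $24,000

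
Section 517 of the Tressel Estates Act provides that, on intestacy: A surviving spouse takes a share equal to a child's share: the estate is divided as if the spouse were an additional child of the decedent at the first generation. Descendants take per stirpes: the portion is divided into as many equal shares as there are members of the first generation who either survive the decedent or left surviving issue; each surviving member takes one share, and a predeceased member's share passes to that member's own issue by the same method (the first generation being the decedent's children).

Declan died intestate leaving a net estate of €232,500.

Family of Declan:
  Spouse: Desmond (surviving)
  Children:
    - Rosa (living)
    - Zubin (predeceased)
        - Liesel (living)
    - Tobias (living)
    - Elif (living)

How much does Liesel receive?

The spouse counts as an additional share at the children's level, so there are 5 primary shares of €46,500. Desmond takes one such share (€46,500).
The children's combined portion (€186,000) is divided into 4 shares of €46,500: Rosa, Tobias, and Elif each take €46,500; Zubin's €46,500 share passes to Zubin's issue.
Zubin's share (€46,500) passes entirely to Liesel.

Liesel receives €46,500.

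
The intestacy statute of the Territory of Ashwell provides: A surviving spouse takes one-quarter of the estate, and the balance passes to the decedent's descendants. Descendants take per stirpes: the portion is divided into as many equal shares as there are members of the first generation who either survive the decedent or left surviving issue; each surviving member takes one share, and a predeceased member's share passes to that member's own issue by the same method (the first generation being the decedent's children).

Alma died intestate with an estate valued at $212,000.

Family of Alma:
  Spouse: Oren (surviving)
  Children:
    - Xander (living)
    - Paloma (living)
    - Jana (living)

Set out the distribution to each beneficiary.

Oren: $53,000; Xander: $53,000; Paloma: $53,000; Jana: $53,000

Oren takes one-quarter of $212,000 = $53,000. The remaining $159,000 passes to the descendants.
The descendants' portion ($159,000) is divided into 3 shares of $53,000: Xander, Paloma, and Jana each take $53,000.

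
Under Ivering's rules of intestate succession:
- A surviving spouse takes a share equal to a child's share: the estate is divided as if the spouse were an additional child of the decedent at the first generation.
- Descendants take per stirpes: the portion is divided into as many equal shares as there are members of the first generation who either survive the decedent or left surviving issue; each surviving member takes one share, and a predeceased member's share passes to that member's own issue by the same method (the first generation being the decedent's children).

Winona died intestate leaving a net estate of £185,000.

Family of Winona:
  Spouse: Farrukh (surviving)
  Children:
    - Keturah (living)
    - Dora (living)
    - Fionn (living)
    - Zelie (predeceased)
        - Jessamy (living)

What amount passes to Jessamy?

The spouse counts as an additional share at the children's level, so there are 5 primary shares of £37,000. Farrukh takes one such share (£37,000).
The children's combined portion (£148,000) is divided into 4 shares of £37,000: Keturah, Dora, and Fionn each take £37,000; Zelie's £37,000 share passes to Zelie's issue.
Zelie's share (£37,000) passes entirely to Jessamy.

Jessamy receives £37,000.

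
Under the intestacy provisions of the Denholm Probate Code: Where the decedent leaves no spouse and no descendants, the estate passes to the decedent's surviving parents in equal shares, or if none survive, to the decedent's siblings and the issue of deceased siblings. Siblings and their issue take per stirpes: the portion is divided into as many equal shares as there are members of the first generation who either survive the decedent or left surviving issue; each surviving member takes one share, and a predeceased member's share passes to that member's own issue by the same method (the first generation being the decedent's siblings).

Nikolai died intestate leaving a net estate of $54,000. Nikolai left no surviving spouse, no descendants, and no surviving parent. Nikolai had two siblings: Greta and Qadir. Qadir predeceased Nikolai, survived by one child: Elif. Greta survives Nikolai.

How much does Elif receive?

The entire $54,000 passes to the siblings and their issue.
That amount ($54,000) is divided into 2 shares of $27,000: Greta takes $27,000; Qadir's $27,000 share passes to Qadir's issue.
Qadir's share ($27,000) passes entirely to Elif.

Elif receives $27,000.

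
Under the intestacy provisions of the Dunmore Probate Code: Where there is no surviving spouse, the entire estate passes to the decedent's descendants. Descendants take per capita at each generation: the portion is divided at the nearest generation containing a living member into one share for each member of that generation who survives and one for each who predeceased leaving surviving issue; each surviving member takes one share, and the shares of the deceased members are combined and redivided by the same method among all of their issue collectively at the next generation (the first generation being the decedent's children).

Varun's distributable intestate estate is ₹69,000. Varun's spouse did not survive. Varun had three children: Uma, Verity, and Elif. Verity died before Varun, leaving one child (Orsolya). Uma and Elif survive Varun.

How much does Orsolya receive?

The entire ₹69,000 passes to the descendants.
That amount (₹69,000) is divided at the children's generation into 3 shares of ₹23,000. Uma and Elif each take ₹23,000. The remaining share for the deceased Verity (₹23,000) is carried to the next generation.
That pool (₹23,000) passes entirely to Orsolya, the sole taker at the grandchildren's generation.

Orsolya receives ₹23,000.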